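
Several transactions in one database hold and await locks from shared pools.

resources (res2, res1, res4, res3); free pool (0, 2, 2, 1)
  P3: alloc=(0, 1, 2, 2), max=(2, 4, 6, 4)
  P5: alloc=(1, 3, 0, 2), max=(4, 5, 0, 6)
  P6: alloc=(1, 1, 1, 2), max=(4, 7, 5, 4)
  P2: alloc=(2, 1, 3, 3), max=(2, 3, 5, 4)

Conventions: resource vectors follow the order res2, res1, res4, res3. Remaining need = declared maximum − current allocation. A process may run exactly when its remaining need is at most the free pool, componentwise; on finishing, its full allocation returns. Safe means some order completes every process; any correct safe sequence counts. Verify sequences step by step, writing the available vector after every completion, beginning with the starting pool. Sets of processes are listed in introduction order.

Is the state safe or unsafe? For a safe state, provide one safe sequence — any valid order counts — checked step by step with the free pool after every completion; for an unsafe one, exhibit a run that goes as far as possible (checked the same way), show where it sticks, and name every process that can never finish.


UNSAFE — no complete ordering exists.
Key observation: P2, P3 can finish, but then (2, 4, 7, 6) is all there is, and the blocked group's res2 demands exceed it.
The run P2, P3 cannot be extended any further. Check, step by step:
  pool = (0, 2, 2, 1)
  P2: need (0, 2, 2, 1) fits (0, 2, 2, 1); releases (2, 1, 3, 3), pool now (2, 3, 5, 4)
  P3: need (2, 3, 4, 2) fits (2, 3, 5, 4); releases (0, 1, 2, 2), pool now (2, 4, 7, 6)
  P5 cannot run: need (3, 2, 0, 4) vs free (2, 4, 7, 6) (insufficient res2)
  P6 cannot run: need (3, 6, 4, 2) vs free (2, 4, 7, 6) (insufficient res2 and res1)
Permanently blocked: P5 and P6.


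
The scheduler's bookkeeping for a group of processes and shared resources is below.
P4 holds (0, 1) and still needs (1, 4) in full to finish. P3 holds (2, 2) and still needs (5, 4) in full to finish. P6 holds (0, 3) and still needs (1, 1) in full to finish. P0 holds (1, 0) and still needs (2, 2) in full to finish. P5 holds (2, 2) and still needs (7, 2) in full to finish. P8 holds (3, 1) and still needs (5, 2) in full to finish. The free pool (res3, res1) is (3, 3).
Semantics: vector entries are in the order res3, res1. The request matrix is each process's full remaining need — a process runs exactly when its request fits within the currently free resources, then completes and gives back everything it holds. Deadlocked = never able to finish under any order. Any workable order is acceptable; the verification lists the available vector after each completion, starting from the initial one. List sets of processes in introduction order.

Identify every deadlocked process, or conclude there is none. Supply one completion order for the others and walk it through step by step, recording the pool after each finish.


The deadlocked set is P3, P5 and P8.
Key observation: once P6, P4, P0 finish, the pool peaks at (4, 7) — and every remaining process still needs more res3 than that.
One completion order for the rest: P6, P4, P0. Step-by-step check:
  pool = (3, 3)
  P6: need (1, 1) fits (3, 3); releases (0, 3), pool now (3, 6)
  P4: need (1, 4) fits (3, 6); releases (0, 1), pool now (3, 7)
  P0: need (2, 2) fits (3, 7); releases (1, 0), pool now (4, 7)
None of the blocked processes ever fits:
  P3 cannot run: need (5, 4) vs free (4, 7) (insufficient res3)
  P5 cannot run: need (7, 2) vs free (4, 7) (insufficient res3)
  P8 cannot run: need (5, 2) vs free (4, 7) (insufficient res3)


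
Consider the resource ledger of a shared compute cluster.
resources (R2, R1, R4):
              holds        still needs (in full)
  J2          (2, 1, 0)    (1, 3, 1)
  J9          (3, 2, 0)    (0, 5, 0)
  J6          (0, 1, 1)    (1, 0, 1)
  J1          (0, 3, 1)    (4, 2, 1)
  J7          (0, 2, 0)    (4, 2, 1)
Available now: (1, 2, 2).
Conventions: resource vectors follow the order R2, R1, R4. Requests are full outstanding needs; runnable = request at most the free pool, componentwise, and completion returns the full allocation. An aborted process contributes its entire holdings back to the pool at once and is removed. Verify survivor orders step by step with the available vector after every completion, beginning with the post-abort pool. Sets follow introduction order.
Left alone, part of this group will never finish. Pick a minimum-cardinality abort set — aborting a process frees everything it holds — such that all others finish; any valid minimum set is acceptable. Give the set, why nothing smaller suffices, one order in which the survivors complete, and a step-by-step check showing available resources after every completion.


Minimum abort set: J1.
Key observation: aborting J1 returns (0, 3, 1), and J9 — hopeless before — runs at step 2 with the returned capacity in the pool.
Why nothing smaller works: aborting no one leaves the state deadlocked as given.
One survivor order: J2, J9, J6, J7. Walking it through (post-abort pool first):
  pool = (1, 5, 3)
  J2: need (1, 3, 1) fits (1, 5, 3); releases (2, 1, 0), pool now (3, 6, 3)
  J9: need (0, 5, 0) fits (3, 6, 3); releases (3, 2, 0), pool now (6, 8, 3)
  J6: need (1, 0, 1) fits (6, 8, 3); releases (0, 1, 1), pool now (6, 9, 4)
  J7: need (4, 2, 1) fits (6, 9, 4); releases (0, 2, 0), pool now (6, 11, 4)


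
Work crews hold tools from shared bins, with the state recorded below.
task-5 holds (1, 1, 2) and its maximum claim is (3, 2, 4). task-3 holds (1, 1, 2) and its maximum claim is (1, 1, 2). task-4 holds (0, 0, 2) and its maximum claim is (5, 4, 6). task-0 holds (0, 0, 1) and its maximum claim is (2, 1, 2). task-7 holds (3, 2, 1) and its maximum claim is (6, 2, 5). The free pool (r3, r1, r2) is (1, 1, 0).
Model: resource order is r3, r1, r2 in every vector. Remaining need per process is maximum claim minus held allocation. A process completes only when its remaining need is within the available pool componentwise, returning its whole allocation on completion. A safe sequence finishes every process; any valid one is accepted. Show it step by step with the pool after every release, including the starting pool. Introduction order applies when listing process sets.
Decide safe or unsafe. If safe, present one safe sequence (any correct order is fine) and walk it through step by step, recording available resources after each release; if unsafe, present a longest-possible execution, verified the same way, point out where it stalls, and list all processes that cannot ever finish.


SAFE. One safe sequence: task-3, task-5, task-0, task-7, task-4.
Key observation: at task-5 the run first touches a limit — (2, 1, 2) against (2, 2, 2), exact on a resource it actually requests.
Check, step by step:
  pool = (1, 1, 0)
  task-3 needs (0, 0, 0) <= (1, 1, 0) -> finishes; pool += (1, 1, 2) = (2, 2, 2)
  task-5 needs (2, 1, 2) <= (2, 2, 2) -> finishes; pool += (1, 1, 2) = (3, 3, 4)
  task-0 needs (2, 1, 1) <= (3, 3, 4) -> finishes; pool += (0, 0, 1) = (3, 3, 5)
  task-7 needs (3, 0, 4) <= (3, 3, 5) -> finishes; pool += (3, 2, 1) = (6, 5, 6)
  task-4 needs (5, 4, 4) <= (6, 5, 6) -> finishes; pool += (0, 0, 2) = (6, 5, 8)


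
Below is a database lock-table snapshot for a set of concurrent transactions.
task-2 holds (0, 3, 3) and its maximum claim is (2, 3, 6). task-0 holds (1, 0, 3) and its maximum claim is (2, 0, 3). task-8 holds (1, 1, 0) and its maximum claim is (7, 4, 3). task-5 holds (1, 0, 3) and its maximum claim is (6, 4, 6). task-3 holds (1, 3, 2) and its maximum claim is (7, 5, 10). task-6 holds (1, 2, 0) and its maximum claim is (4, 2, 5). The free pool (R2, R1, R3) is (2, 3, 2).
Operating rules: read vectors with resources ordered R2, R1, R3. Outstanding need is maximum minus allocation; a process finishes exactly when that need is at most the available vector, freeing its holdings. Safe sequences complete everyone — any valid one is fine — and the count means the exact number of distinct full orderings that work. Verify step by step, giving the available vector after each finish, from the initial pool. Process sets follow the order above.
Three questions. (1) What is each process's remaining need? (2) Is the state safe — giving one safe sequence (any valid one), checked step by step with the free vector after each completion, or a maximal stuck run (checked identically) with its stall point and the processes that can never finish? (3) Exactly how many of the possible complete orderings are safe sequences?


(1) Remaining need (order R2, R1, R3):
  task-2: (2, 0, 3)
  task-0: (1, 0, 0)
  task-8: (6, 3, 3)
  task-5: (5, 4, 3)
  task-3: (6, 2, 8)
  task-6: (3, 0, 5)
(2) UNSAFE — no complete ordering exists.
Key observation: R2 is the bottleneck — with task-0, task-6, task-2 done the pool holds (4, 8, 8), short of every remaining need.
A maximal execution: task-0, task-6, task-2 — then nothing else fits. Walking it through:
  pool = (2, 3, 2)
  task-0 needs (1, 0, 0) <= (2, 3, 2) -> finishes; pool += (1, 0, 3) = (3, 3, 5)
  task-6 needs (3, 0, 5) <= (3, 3, 5) -> finishes; pool += (1, 2, 0) = (4, 5, 5)
  task-2 needs (2, 0, 3) <= (4, 5, 5) -> finishes; pool += (0, 3, 3) = (4, 8, 8)
  blocked: task-8 wants (6, 3, 3), pool (4, 8, 8) — not enough R2
  blocked: task-5 wants (5, 4, 3), pool (4, 8, 8) — not enough R2
  blocked: task-3 wants (6, 2, 8), pool (4, 8, 8) — not enough R2
Permanently blocked: task-8, task-5 and task-3.
(3) The exact count: 0 of the possible complete orderings are safe sequences.


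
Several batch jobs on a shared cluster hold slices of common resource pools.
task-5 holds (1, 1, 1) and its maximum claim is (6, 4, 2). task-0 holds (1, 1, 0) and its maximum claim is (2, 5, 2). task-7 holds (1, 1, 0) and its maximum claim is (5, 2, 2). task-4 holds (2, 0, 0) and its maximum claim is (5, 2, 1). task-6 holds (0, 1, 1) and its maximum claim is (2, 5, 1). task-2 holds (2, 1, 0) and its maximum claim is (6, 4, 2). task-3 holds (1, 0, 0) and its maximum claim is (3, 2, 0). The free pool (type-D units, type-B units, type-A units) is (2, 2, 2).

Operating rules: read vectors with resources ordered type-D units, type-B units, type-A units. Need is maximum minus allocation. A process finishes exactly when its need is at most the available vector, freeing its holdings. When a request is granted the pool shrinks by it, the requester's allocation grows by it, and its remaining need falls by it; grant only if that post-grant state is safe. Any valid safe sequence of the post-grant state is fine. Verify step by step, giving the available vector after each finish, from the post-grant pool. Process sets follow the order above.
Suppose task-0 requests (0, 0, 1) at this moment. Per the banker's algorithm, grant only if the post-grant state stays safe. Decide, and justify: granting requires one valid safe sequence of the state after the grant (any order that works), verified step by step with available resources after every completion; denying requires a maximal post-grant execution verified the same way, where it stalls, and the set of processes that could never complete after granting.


DENY — the pretend-granted state is unsafe.
Key observation: after task-3, task-4 the pool peaks at (5, 2, 1), and each blocked process is short somewhere: task-5 on type-B units; task-0 on type-B units; task-7 on type-A units; task-6 on type-B units; task-2 on type-B units, type-A units.
On the post-grant state, task-3, task-4 is a maximal run — nothing extends it. Check, step by step:
  pool = (2, 2, 1)
  run task-3 (needs (2, 2, 0), free (2, 2, 1)); after release of (1, 0, 0) the pool is (3, 2, 1)
  run task-4 (needs (3, 2, 1), free (3, 2, 1)); after release of (2, 0, 0) the pool is (5, 2, 1)
  task-5 cannot run: need (5, 3, 1) vs free (5, 2, 1) (insufficient type-B units)
  task-0 cannot run: need (1, 4, 1) vs free (5, 2, 1) (insufficient type-B units)
  task-7 cannot run: need (4, 1, 2) vs free (5, 2, 1) (insufficient type-A units)
  task-6 cannot run: need (2, 4, 0) vs free (5, 2, 1) (insufficient type-B units)
  task-2 cannot run: need (4, 3, 2) vs free (5, 2, 1) (insufficient type-B units and type-A units)
Post-grant, the permanently blocked set is task-5, task-0, task-7, task-6 and task-2.


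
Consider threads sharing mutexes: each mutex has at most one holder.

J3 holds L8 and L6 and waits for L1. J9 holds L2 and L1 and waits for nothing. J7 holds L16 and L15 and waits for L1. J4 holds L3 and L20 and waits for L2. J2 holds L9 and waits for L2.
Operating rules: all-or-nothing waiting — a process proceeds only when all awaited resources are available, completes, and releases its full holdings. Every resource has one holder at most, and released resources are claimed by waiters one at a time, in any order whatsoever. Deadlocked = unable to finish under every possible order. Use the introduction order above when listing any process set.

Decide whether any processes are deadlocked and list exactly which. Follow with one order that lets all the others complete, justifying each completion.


No process is deadlocked.
Key observation: there is no circular wait here — follow any chain and it reaches a process that is free to run now.
A valid finishing order for the others: J9, J3, J2, J7, J4.
Verifying each step:
  J9: no waits; runs immediately, freeing L2 and L1
  J3 waits on L1 — all released -> runs and releases L8 and L6
  J2 waits on L2 — all released -> runs and releases L9
  J7 waits on L1 — all released -> runs and releases L16 and L15
  J4 waits on L2 — all released -> runs and releases L3 and L20


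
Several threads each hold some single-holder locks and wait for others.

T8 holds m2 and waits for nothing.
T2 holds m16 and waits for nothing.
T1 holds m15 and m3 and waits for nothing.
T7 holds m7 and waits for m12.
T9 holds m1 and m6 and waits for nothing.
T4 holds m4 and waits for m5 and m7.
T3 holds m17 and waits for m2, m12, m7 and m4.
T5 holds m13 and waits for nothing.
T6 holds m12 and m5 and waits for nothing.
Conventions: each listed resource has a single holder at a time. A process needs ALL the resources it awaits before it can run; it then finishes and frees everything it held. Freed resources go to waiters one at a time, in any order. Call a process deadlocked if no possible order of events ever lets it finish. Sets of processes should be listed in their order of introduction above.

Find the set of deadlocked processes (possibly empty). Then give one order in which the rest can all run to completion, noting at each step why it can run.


Nothing here is deadlocked.
Key observation: the wait graph is acyclic; completion cascades from the unblocked processes through everyone else.
The rest can finish in the order T6, T8, T2, T7, T5, T4, T1, T9, T3.
Verifying each step:
  run T6 (it waits on nothing); releases m12 and m5
  run T8 (it waits on nothing); releases m2
  run T2 (it waits on nothing); releases m16
  T7 waits on m12 — all released -> runs and releases m7
  run T5 (it waits on nothing); releases m13
  T4 waits on m5 and m7 — all released -> runs and releases m4
  run T1 (it waits on nothing); releases m15 and m3
  run T9 (it waits on nothing); releases m1 and m6
  T3 waits on m2, m12, m7 and m4 — all released -> runs and releases m17


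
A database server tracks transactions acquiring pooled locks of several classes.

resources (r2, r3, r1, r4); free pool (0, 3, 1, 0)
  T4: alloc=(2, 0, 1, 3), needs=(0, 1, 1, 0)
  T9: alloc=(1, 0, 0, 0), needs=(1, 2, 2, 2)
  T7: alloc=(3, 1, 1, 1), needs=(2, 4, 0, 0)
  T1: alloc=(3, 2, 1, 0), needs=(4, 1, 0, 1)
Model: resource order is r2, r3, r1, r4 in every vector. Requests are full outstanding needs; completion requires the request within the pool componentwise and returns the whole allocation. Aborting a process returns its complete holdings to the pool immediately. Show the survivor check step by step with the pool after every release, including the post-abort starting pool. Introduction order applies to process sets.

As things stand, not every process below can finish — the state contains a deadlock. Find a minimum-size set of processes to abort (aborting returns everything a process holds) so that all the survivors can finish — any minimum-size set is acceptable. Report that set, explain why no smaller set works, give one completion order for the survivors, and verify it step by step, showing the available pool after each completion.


The answer: abort T1.
Key observation: T7 had no path to completion before; after the abort of T1 ((3, 2, 1, 0) returned), step 2 is where it fits.
Minimality: the empty abort set fails — the state is deadlocked as it stands.
Survivors finish in the order: T4, T7, T9. Check, step by step (pool after the aborts first):
  pool = (3, 5, 2, 0)
  T4 needs (0, 1, 1, 0) <= (3, 5, 2, 0) -> finishes; pool += (2, 0, 1, 3) = (5, 5, 3, 3)
  T7 needs (2, 4, 0, 0) <= (5, 5, 3, 3) -> finishes; pool += (3, 1, 1, 1) = (8, 6, 4, 4)
  T9 needs (1, 2, 2, 2) <= (8, 6, 4, 4) -> finishes; pool += (1, 0, 0, 0) = (9, 6, 4, 4)


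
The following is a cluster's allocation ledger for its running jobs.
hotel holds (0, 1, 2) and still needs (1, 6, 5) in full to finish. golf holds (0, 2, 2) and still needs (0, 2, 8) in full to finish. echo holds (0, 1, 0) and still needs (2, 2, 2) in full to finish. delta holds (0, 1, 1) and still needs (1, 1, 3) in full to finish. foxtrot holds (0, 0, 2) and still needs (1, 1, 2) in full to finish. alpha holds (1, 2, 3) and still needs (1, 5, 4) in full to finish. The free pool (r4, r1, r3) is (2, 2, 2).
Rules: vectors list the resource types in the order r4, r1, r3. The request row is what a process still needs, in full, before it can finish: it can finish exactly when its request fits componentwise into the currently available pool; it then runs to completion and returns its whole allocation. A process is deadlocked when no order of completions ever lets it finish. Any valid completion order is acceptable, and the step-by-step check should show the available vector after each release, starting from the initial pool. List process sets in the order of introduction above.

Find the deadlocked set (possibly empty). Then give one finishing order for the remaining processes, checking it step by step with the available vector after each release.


The deadlocked set is hotel, golf and alpha.
Key observation: after foxtrot, echo, delta the pool peaks at (2, 4, 5), and each blocked process is short somewhere: hotel on r1; golf on r3; alpha on r1.
The rest can finish in the order foxtrot, echo, delta. Walking it through:
  pool = (2, 2, 2)
  run foxtrot (needs (1, 1, 2), free (2, 2, 2)); after release of (0, 0, 2) the pool is (2, 2, 4)
  run echo (needs (2, 2, 2), free (2, 2, 4)); after release of (0, 1, 0) the pool is (2, 3, 4)
  run delta (needs (1, 1, 3), free (2, 3, 4)); after release of (0, 1, 1) the pool is (2, 4, 5)
None of the blocked processes ever fits:
  hotel still needs (1, 6, 5) but only (2, 4, 5) is free — short on r1
  golf still needs (0, 2, 8) but only (2, 4, 5) is free — short on r3
  alpha still needs (1, 5, 4) but only (2, 4, 5) is free — short on r1


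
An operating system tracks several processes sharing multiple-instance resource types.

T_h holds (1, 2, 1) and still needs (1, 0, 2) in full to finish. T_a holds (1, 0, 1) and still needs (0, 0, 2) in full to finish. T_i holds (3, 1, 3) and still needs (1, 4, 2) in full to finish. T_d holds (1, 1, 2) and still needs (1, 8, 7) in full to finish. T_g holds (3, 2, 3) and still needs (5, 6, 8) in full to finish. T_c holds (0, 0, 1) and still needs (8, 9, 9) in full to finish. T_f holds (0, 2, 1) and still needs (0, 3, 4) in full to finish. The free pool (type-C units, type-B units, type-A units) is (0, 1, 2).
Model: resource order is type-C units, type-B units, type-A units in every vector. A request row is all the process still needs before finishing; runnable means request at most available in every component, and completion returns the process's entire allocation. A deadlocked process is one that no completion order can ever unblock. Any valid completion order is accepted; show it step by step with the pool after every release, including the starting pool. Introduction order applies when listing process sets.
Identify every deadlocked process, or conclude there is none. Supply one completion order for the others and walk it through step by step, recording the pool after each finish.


No process is deadlocked.
Key observation: T_a can run right away; the returned allocation unlocks the remaining processes in turn.
One completion order for the rest: T_a, T_h, T_f, T_i, T_g, T_d, T_c. Step-by-step check:
  pool = (0, 1, 2)
  T_a: need (0, 0, 2) fits (0, 1, 2); releases (1, 0, 1), pool now (1, 1, 3)
  T_h: need (1, 0, 2) fits (1, 1, 3); releases (1, 2, 1), pool now (2, 3, 4)
  T_f: need (0, 3, 4) fits (2, 3, 4); releases (0, 2, 1), pool now (2, 5, 5)
  T_i: need (1, 4, 2) fits (2, 5, 5); releases (3, 1, 3), pool now (5, 6, 8)
  T_g: need (5, 6, 8) fits (5, 6, 8); releases (3, 2, 3), pool now (8, 8, 11)
  T_d: need (1, 8, 7) fits (8, 8, 11); releases (1, 1, 2), pool now (9, 9, 13)
  T_c: need (8, 9, 9) fits (9, 9, 13); releases (0, 0, 1), pool now (9, 9, 14)


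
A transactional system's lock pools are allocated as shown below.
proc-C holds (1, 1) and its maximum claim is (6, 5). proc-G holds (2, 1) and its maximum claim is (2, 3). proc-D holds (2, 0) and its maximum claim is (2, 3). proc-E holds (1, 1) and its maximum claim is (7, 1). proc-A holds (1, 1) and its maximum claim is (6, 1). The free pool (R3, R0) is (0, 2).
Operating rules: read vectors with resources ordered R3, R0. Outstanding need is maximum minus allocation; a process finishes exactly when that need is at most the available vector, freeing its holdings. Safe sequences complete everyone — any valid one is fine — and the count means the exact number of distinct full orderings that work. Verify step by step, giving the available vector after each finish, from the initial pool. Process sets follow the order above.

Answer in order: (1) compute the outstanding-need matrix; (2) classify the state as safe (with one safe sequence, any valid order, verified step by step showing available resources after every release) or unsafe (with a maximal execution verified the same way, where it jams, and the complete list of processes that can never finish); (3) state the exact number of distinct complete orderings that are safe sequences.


(1) Outstanding need per process (order R3, R0):
  proc-C: (5, 4)
  proc-G: (0, 2)
  proc-D: (0, 3)
  proc-E: (6, 0)
  proc-A: (5, 0)
(2) UNSAFE.
Key observation: after proc-G, proc-D complete, (4, 3) is the best the pool ever gets, yet each leftover process wants more R3.
Going as far as possible: proc-G, proc-D; after that, nothing fits. Step-by-step check:
  pool = (0, 2)
  proc-G needs (0, 2) <= (0, 2) -> finishes; pool += (2, 1) = (2, 3)
  proc-D needs (0, 3) <= (2, 3) -> finishes; pool += (2, 0) = (4, 3)
  proc-C cannot run: need (5, 4) vs free (4, 3) (insufficient R3 and R0)
  proc-E cannot run: need (6, 0) vs free (4, 3) (insufficient R3)
  proc-A cannot run: need (5, 0) vs free (4, 3) (insufficient R3)
Processes that can never finish: proc-C, proc-E and proc-A.
(3) Precisely 0 of the possible complete orderings are safe sequences.


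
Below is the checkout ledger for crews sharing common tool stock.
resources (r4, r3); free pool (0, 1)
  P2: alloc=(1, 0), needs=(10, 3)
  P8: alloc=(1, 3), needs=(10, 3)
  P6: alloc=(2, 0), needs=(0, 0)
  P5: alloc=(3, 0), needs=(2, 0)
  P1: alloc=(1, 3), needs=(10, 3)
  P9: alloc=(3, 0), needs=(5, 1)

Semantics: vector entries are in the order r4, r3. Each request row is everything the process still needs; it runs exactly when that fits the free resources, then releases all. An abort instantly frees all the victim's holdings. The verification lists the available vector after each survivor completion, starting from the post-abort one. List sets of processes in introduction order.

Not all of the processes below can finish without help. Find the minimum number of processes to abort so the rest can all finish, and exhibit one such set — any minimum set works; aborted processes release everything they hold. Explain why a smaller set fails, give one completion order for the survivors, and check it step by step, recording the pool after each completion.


Abort P8 and P1.
Key observation: the returned (2, 6) from P8 and P1 is what brings P2 — unrunnable before, under any order — into play at step 4.
Minimality, checking each single-abort alternative: P2 alone leaves P8 blocked (short on r4 and r3); P8 alone leaves P2 blocked (short on r4); P6 alone leaves P2 blocked (short on r4 and r3); P5 alone leaves P2 blocked (short on r4 and r3); P1 alone leaves P2 blocked (short on r4); P9 alone leaves P2 blocked (short on r4 and r3).
One survivor order: P5, P6, P9, P2. Verifying each step (post-abort pool first):
  pool = (2, 7)
  P5: need (2, 0) fits (2, 7); releases (3, 0), pool now (5, 7)
  P6: need (0, 0) fits (5, 7); releases (2, 0), pool now (7, 7)
  P9: need (5, 1) fits (7, 7); releases (3, 0), pool now (10, 7)
  P2: need (10, 3) fits (10, 7); releases (1, 0), pool now (11, 7)


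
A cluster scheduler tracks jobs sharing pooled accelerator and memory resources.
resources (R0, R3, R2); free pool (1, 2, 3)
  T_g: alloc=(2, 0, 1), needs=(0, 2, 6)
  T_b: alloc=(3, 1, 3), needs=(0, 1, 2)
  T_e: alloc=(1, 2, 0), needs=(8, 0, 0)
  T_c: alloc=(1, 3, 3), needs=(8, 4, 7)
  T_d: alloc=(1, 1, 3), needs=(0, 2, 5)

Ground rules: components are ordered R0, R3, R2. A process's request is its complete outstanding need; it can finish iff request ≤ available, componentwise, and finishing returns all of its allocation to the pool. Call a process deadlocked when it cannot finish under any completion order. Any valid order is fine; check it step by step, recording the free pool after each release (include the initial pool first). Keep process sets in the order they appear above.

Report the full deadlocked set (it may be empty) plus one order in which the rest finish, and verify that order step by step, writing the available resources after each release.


The deadlocked set is T_e and T_c.
Key observation: the wall is R0: completing T_b, T_d, T_g brings the pool only to (7, 4, 10), and all the rest need more.
A valid finishing order for the others: T_b, T_d, T_g. Check, step by step:
  pool = (1, 2, 3)
  run T_b (needs (0, 1, 2), free (1, 2, 3)); after release of (3, 1, 3) the pool is (4, 3, 6)
  run T_d (needs (0, 2, 5), free (4, 3, 6)); after release of (1, 1, 3) the pool is (5, 4, 9)
  run T_g (needs (0, 2, 6), free (5, 4, 9)); after release of (2, 0, 1) the pool is (7, 4, 10)
None of the blocked processes ever fits:
  T_e still needs (8, 0, 0) but only (7, 4, 10) is free — short on R0
  T_c still needs (8, 4, 7) but only (7, 4, 10) is free — short on R0


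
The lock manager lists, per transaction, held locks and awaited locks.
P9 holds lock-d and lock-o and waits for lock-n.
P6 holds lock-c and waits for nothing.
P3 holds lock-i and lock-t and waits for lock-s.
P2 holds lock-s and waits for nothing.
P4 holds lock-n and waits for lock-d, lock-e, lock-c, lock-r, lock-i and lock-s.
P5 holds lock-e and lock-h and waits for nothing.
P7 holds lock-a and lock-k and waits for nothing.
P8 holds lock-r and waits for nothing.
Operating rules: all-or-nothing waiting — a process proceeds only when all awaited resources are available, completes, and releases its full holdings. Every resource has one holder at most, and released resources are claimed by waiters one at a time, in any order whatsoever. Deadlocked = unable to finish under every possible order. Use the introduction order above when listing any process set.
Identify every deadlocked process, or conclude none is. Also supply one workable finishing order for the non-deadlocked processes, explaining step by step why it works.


Deadlocked: P9 and P4.
Key observation: the cycle P9 -> P4 -> P9 can never break — each member waits on the next; no other process is dragged down with it.
The rest can finish in the order P6, P7, P2, P8, P5, P3.
Step-by-step check:
  P6: no waits; runs immediately, freeing lock-c
  P7: no waits; runs immediately, freeing lock-a and lock-k
  P2: no waits; runs immediately, freeing lock-s
  P8: no waits; runs immediately, freeing lock-r
  P5: no waits; runs immediately, freeing lock-e and lock-h
  run P3 (all its waits — lock-s — are resolved); releases lock-i and lock-t


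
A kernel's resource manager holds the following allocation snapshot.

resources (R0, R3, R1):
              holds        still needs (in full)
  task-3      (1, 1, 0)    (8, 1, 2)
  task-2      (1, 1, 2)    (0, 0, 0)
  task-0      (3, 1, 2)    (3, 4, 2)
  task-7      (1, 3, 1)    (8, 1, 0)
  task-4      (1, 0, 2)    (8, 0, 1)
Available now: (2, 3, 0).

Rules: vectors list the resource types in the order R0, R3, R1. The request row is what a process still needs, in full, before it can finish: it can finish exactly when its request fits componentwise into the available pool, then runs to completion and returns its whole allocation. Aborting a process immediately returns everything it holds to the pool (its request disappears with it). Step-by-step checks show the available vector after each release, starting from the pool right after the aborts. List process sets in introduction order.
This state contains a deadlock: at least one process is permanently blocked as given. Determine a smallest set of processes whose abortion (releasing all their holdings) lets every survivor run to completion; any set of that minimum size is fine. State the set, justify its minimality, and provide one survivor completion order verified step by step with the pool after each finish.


The answer: abort task-3 and task-4.
Key observation: task-7 could never have finished before the abort; with (2, 1, 2) returned by task-3 and task-4, it fits at step 3.
Minimality, checking each single-abort alternative: task-3 alone leaves task-7 blocked (short on R0); task-2 alone leaves task-3 blocked (short on R0); task-0 alone leaves task-3 blocked (short on R0); task-7 alone leaves task-3 blocked (short on R0); task-4 alone leaves task-3 blocked (short on R0).
One survivor order: task-2, task-0, task-7. Check, step by step (post-abort pool first):
  pool = (4, 4, 2)
  task-2: need (0, 0, 0) fits (4, 4, 2); releases (1, 1, 2), pool now (5, 5, 4)
  task-0: need (3, 4, 2) fits (5, 5, 4); releases (3, 1, 2), pool now (8, 6, 6)
  task-7: need (8, 1, 0) fits (8, 6, 6); releases (1, 3, 1), pool now (9, 9, 7)


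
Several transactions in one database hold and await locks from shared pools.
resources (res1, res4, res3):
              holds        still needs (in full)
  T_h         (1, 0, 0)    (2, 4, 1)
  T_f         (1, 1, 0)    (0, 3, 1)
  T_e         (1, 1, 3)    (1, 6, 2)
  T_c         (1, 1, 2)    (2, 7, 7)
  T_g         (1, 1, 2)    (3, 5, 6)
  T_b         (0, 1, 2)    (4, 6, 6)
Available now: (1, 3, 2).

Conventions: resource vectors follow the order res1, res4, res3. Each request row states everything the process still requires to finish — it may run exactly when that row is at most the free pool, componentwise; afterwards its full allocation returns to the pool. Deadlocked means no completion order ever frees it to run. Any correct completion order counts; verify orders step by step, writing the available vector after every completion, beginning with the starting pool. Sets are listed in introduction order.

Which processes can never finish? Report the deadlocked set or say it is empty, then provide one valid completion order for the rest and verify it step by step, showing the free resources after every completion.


Deadlocked set: T_e, T_c, T_g and T_b.
Key observation: once T_f, T_h finish, the pool peaks at (3, 4, 2) — and every remaining process still needs more res4 than that.
One completion order for the rest: T_f, T_h. Walking it through:
  pool = (1, 3, 2)
  T_f needs (0, 3, 1) <= (1, 3, 2) -> finishes; pool += (1, 1, 0) = (2, 4, 2)
  T_h needs (2, 4, 1) <= (2, 4, 2) -> finishes; pool += (1, 0, 0) = (3, 4, 2)
The stuck group stays short no matter what:
  blocked: T_e wants (1, 6, 2), pool (3, 4, 2) — not enough res4
  blocked: T_c wants (2, 7, 7), pool (3, 4, 2) — not enough res4 and res3
  blocked: T_g wants (3, 5, 6), pool (3, 4, 2) — not enough res4 and res3
  blocked: T_b wants (4, 6, 6), pool (3, 4, 2) — not enough res1, res4 and res3


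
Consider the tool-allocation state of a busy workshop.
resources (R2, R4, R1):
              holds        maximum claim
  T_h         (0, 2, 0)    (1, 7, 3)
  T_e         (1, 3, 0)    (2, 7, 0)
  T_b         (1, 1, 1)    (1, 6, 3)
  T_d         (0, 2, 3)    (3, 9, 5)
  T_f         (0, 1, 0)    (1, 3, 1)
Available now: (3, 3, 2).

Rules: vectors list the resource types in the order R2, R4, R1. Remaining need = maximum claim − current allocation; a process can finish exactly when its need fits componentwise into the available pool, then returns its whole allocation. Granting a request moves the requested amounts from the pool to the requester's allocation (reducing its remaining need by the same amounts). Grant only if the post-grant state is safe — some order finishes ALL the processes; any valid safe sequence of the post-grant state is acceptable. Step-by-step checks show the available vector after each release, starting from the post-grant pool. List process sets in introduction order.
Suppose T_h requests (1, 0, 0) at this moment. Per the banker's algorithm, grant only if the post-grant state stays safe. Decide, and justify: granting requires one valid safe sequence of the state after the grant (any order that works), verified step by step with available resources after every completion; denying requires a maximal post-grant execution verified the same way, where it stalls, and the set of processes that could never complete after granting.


GRANT — the state after the grant stays safe, e.g. via T_f, T_e, T_d, T_h, T_b.
Key observation: with (2, 3, 2) left after the transfer, T_f can run at once — the state stays safe.
Verifying the post-grant state step by step:
  pool = (2, 3, 2)
  run T_f (needs (1, 2, 1), free (2, 3, 2)); after release of (0, 1, 0) the pool is (2, 4, 2)
  run T_e (needs (1, 4, 0), free (2, 4, 2)); after release of (1, 3, 0) the pool is (3, 7, 2)
  run T_d (needs (3, 7, 2), free (3, 7, 2)); after release of (0, 2, 3) the pool is (3, 9, 5)
  run T_h (needs (0, 5, 3), free (3, 9, 5)); after release of (1, 2, 0) the pool is (4, 11, 5)
  run T_b (needs (0, 5, 2), free (4, 11, 5)); after release of (1, 1, 1) the pool is (5, 12, 6)


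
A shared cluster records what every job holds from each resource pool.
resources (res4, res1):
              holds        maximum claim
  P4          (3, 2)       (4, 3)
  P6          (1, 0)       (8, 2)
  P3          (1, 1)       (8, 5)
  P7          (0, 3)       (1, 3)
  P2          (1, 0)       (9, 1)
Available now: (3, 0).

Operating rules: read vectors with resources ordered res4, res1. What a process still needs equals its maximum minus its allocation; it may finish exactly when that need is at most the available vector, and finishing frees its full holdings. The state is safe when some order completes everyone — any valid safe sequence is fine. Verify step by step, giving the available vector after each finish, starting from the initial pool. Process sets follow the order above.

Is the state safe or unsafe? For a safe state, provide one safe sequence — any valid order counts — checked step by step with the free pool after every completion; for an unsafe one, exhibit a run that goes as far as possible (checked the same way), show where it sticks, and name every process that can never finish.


UNSAFE — no complete ordering exists.
Key observation: P7, P4 can finish, but then (6, 5) is all there is, and the blocked group's res4 demands exceed it.
A maximal execution: P7, P4 — then nothing else fits. Check, step by step:
  pool = (3, 0)
  P7: need (1, 0) fits (3, 0); releases (0, 3), pool now (3, 3)
  P4: need (1, 1) fits (3, 3); releases (3, 2), pool now (6, 5)
  P6 still needs (7, 2) but only (6, 5) is free — short on res4
  P3 still needs (7, 4) but only (6, 5) is free — short on res4
  P2 still needs (8, 1) but only (6, 5) is free — short on res4
Processes that can never finish: P6, P3 and P2.


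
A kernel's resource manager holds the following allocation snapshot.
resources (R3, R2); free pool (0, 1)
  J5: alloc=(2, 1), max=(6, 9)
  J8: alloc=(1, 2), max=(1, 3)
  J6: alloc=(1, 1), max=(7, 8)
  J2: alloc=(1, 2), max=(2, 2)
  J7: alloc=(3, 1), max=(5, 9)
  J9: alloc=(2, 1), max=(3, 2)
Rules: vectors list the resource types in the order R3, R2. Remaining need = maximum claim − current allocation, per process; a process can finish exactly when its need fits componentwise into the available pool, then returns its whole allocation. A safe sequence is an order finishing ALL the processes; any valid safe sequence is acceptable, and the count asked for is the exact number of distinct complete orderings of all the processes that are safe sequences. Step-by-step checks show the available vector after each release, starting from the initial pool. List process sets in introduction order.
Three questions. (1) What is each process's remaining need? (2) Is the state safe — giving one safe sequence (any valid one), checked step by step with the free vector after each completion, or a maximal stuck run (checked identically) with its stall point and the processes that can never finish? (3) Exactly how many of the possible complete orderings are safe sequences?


(1) Need matrix, components ordered R3, R2:
  J5: (4, 8)
  J8: (0, 1)
  J6: (6, 7)
  J2: (1, 0)
  J7: (2, 8)
  J9: (1, 1)
(2) UNSAFE — no complete ordering exists.
Key observation: no order helps: past J8, J2, J9, the free pool tops out at (4, 6), below what each blocked process needs in R2.
The run J8, J2, J9 cannot be extended any further. Check, step by step:
  pool = (0, 1)
  run J8 (needs (0, 1), free (0, 1)); after release of (1, 2) the pool is (1, 3)
  run J2 (needs (1, 0), free (1, 3)); after release of (1, 2) the pool is (2, 5)
  run J9 (needs (1, 1), free (2, 5)); after release of (2, 1) the pool is (4, 6)
  blocked: J5 wants (4, 8), pool (4, 6) — not enough R2
  blocked: J6 wants (6, 7), pool (4, 6) — not enough R3 and R2
  blocked: J7 wants (2, 8), pool (4, 6) — not enough R2
Permanently blocked: J5, J6 and J7.
(3) Precisely 0 of the possible complete orderings are safe sequences.


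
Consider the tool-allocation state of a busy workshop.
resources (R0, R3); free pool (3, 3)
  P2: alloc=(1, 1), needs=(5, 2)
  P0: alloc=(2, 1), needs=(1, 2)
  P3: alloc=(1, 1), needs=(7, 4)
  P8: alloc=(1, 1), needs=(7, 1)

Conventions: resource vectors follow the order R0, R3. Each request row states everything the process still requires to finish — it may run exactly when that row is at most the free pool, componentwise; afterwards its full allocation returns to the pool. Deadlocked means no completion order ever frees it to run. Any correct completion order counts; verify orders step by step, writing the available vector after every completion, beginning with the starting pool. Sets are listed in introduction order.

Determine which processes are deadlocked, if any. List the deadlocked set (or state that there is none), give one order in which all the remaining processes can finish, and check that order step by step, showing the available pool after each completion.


Deadlocked set: P3 and P8.
Key observation: the pool after P0, P2 is (6, 5); every surviving request exceeds it in R0, so progress ends there.
One completion order for the rest: P0, P2. Step-by-step check:
  pool = (3, 3)
  P0 needs (1, 2) <= (3, 3) -> finishes; pool += (2, 1) = (5, 4)
  P2 needs (5, 2) <= (5, 4) -> finishes; pool += (1, 1) = (6, 5)
The blocked processes can never fit:
  blocked: P3 wants (7, 4), pool (6, 5) — not enough R0
  blocked: P8 wants (7, 1), pool (6, 5) — not enough R0


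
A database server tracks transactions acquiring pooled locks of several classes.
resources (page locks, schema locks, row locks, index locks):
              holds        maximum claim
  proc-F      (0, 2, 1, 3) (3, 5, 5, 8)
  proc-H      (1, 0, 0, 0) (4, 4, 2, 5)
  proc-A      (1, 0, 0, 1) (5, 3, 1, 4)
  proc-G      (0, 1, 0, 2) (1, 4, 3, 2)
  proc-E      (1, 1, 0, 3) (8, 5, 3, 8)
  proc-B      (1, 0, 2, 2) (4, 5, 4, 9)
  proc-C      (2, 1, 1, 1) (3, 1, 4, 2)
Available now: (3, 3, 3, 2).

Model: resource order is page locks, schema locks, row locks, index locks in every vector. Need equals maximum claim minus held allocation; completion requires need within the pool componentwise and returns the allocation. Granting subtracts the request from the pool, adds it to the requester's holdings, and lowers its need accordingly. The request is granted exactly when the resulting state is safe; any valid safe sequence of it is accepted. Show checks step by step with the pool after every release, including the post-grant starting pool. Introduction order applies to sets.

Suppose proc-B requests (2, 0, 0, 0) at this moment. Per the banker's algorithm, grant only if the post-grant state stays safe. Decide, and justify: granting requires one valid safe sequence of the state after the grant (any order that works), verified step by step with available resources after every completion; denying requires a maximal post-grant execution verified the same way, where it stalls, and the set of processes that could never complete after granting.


GRANT. The post-grant state is safe; one safe sequence: proc-G, proc-C, proc-F, proc-H, proc-B, proc-E, proc-A.
Key observation: the transfer keeps a workable pool ((1, 3, 3, 2)); proc-G starts the safe sequence.
Verifying the post-grant state step by step:
  pool = (1, 3, 3, 2)
  proc-G needs (1, 3, 3, 0) <= (1, 3, 3, 2) -> finishes; pool += (0, 1, 0, 2) = (1, 4, 3, 4)
  proc-C needs (1, 0, 3, 1) <= (1, 4, 3, 4) -> finishes; pool += (2, 1, 1, 1) = (3, 5, 4, 5)
  proc-F needs (3, 3, 4, 5) <= (3, 5, 4, 5) -> finishes; pool += (0, 2, 1, 3) = (3, 7, 5, 8)
  proc-H needs (3, 4, 2, 5) <= (3, 7, 5, 8) -> finishes; pool += (1, 0, 0, 0) = (4, 7, 5, 8)
  proc-B needs (1, 5, 2, 7) <= (4, 7, 5, 8) -> finishes; pool += (3, 0, 2, 2) = (7, 7, 7, 10)
  proc-E needs (7, 4, 3, 5) <= (7, 7, 7, 10) -> finishes; pool += (1, 1, 0, 3) = (8, 8, 7, 13)
  proc-A needs (4, 3, 1, 3) <= (8, 8, 7, 13) -> finishes; pool += (1, 0, 0, 1) = (9, 8, 7, 14)
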